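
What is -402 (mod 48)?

30

-402 = -9*48 + 30, so -402 ≡ 30 (mod 48).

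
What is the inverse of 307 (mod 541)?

252

541 = 1×307 + 234
307 = 1×234 + 73
234 = 3×73 + 15
73 = 4×15 + 13
15 = 1×13 + 2
13 = 6×2 + 1
2 = 2×1 + 0
gcd(307, 541) = 1, so the inverse exists.
Bézout: 1 = −143×541 + 252×307.
So 307⁻¹ ≡ 252 (mod 541).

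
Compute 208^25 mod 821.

Using repeated squaring:
208^1 ≡ 208 (mod 821)
208^2 ≡ 208^2 = 43264 ≡ 572 (mod 821)
208^4 ≡ 572^2 = 327184 ≡ 426 (mod 821)
208^8 ≡ 426^2 = 181476 ≡ 35 (mod 821)
208^16 ≡ 35^2 = 1225 ≡ 404 (mod 821)
208^25 = 208^16 * 208^8 * 208^1 ≡ 404 * 35 * 208 (mod 821).
Accumulate the product:
404 * 35 = 14140 ≡ 183
183 * 208 = 38064 ≡ 298

298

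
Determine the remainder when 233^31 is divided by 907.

56

233^1 ≡ 233 (mod 907)
233^2 ≡ 233^2 = 54289 ≡ 776 (mod 907)
233^4 ≡ 776^2 = 602176 ≡ 835 (mod 907)
233^8 ≡ 835^2 = 697225 ≡ 649 (mod 907)
233^16 ≡ 649^2 = 421201 ≡ 353 (mod 907)
233^31 = 233^16 · 233^8 · 233^4 · 233^2 · 233^1 ≡ 353 · 649 · 835 · 776 · 233 (mod 907).
Accumulate the product:
353 · 649 = 229097 ≡ 533
533 · 835 = 445055 ≡ 625
625 · 776 = 485000 ≡ 662
662 · 233 = 154246 ≡ 56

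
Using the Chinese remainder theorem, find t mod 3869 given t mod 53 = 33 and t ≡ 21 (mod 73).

3160

53⁻¹ mod 73: 53·62 ≡ 1 (mod 73), so 53⁻¹ ≡ 62.
t = 33 + 53·((21 − 33)·62 mod 73) = 33 + 53·59 = 3160.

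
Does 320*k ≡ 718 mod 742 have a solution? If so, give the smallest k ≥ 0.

306

gcd(320, 742) = 2, and 2 | 718, so solutions exist.
Divide through by 2: 160*k mod 371 = 359.
160⁻¹ ≡ 160 (mod 371).
k ≡ 160*359 ≡ 306 (mod 371).
The smallest non-negative solution is k = 306.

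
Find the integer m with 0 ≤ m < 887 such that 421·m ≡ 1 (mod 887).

887 = 2×421 + 45
421 = 9×45 + 16
45 = 2×16 + 13
16 = 1×13 + 3
13 = 4×3 + 1
3 = 3×1 + 0
gcd(421, 887) = 1, so the inverse exists.
Back-substitute for 1:
1 = 1×13 − 4×3
  = −4×16 + 5×13
  = 5×45 − 14×16
  = −14×421 + 131×45
  = 131×887 − 276×421
So 421⁻¹ ≡ −276 ≡ 611 (mod 887).

611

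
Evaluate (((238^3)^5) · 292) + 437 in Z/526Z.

(238)^3 ≡ 418 (mod 526)
(418)^5 ≡ 76 (mod 526)
76 · 292 = 22192 ≡ 100 (mod 526)
100 + 437 = 537 ≡ 11 (mod 526)

11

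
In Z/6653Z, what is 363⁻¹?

6653 = 18*363 + 119
363 = 3*119 + 6
119 = 19*6 + 5
6 = 1*5 + 1
5 = 5*1 + 0
gcd(363, 6653) = 1, so the inverse exists.
Bézout: 1 = −61*6653 + 1118*363.
So 363⁻¹ ≡ 1118 (mod 6653).

1118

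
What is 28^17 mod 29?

Compute successive squares:
17 in binary is 10001, i.e. 17 = 16 + 1.
28^1 ≡ 28 (mod 29)
28^2 ≡ 28^2 = 784 ≡ 1 (mod 29)
28^4 ≡ 1^2 = 1 (mod 29)
28^8 ≡ 1^2 = 1 (mod 29)
28^16 ≡ 1^2 = 1 (mod 29)
28^17 = 28^16 × 28^1 ≡ 1 × 28 (mod 29).
1 × 28 = 28 ≡ 28 (mod 29).

28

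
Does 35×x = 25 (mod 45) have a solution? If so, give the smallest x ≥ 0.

2

gcd(35, 45) = 5, and 5 | 25, so solutions exist.
Divide through by 5: 7×x ≡ 5 mod 9.
7⁻¹ ≡ 4 (mod 9).
x ≡ 4×5 ≡ 2 (mod 9).
The smallest non-negative solution is x = 2.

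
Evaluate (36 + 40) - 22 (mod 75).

36 + 40 = 76 ≡ 1 (mod 75)
1 - 22 = -21 ≡ 54 (mod 75)

54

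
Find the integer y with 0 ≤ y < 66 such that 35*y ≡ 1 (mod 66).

By the extended Euclidean algorithm:
66 = 1*35 + 31
35 = 1*31 + 4
31 = 7*4 + 3
4 = 1*3 + 1
3 = 3*1 + 0
gcd(35, 66) = 1, so the inverse exists.
Back-substitute for 1:
1 = 1*4 − 1*3
  = −1*31 + 8*4
  = 8*35 − 9*31
  = −9*66 + 17*35
So 35⁻¹ ≡ 17 (mod 66).

17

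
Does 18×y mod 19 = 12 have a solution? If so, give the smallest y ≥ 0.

gcd(18, 19) = 1, so a unique solution mod 19 exists.
18⁻¹ ≡ 18 (mod 19).
y ≡ 18×12 ≡ 7 (mod 19).

7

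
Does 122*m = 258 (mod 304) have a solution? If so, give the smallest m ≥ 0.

gcd(122, 304) = 2, and 2 | 258, so solutions exist.
Divide through by 2: 61*m = 129 (mod 152).
61⁻¹ ≡ 5 (mod 152).
m ≡ 5*129 ≡ 37 (mod 152).
The smallest non-negative solution is m = 37.

37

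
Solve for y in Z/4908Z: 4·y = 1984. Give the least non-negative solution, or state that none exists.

496

gcd(4, 4908) = 4, and 4 | 1984, so solutions exist.
Divide through by 4: 1·y ≡ 496 (mod 1227).
1⁻¹ ≡ 1 (mod 1227).
y ≡ 1·496 ≡ 496 (mod 1227).
The smallest non-negative solution is y = 496.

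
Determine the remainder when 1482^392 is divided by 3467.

392 in binary is 110001000, i.e. 392 = 256 + 128 + 8.
1482^1 ≡ 1482 (mod 3467)
1482^2 ≡ 1482^2 = 2196324 ≡ 1713 (mod 3467)
1482^4 ≡ 1713^2 = 2934369 ≡ 1287 (mod 3467)
1482^8 ≡ 1287^2 = 1656369 ≡ 2610 (mod 3467)
1482^16 ≡ 2610^2 = 6812100 ≡ 2912 (mod 3467)
1482^32 ≡ 2912^2 = 8479744 ≡ 2929 (mod 3467)
1482^64 ≡ 2929^2 = 8579041 ≡ 1683 (mod 3467)
1482^128 ≡ 1683^2 = 2832489 ≡ 3417 (mod 3467)
1482^256 ≡ 3417^2 = 11675889 ≡ 2500 (mod 3467)
1482^392 = 1482^256 * 1482^128 * 1482^8 ≡ 2500 * 3417 * 2610 (mod 3467).
Accumulate the product:
2500 * 3417 = 8542500 ≡ 3279
3279 * 2610 = 8558190 ≡ 1634

1634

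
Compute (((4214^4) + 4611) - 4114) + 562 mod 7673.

6354

(4214)^4 ≡ 5295 (mod 7673)
5295 + 4611 = 9906 ≡ 2233 (mod 7673)
2233 - 4114 = -1881 ≡ 5792 (mod 7673)
5792 + 562 = 6354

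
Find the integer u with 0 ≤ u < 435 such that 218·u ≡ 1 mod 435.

2

By the extended Euclidean algorithm:
435 = 1×218 + 217
218 = 1×217 + 1
217 = 217×1 + 0
gcd(218, 435) = 1, so the inverse exists.
Back-substitute for 1:
1 = 1×218 − 1×217
  = −1×435 + 2×218
So 218⁻¹ ≡ 2 (mod 435).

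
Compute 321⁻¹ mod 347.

347 = 1·321 + 26
321 = 12·26 + 9
26 = 2·9 + 8
9 = 1·8 + 1
8 = 8·1 + 0
gcd(321, 347) = 1, so the inverse exists.
Back-substitute for 1:
1 = 1·9 − 1·8
  = −1·26 + 3·9
  = 3·321 − 37·26
  = −37·347 + 40·321
So 321⁻¹ ≡ 40 (mod 347).

40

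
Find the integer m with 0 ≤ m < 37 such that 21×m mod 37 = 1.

30

Apply the Euclidean algorithm and back-substitute:
37 = 1·21 + 16
21 = 1·16 + 5
16 = 3·5 + 1
5 = 5·1 + 0
gcd(21, 37) = 1, so the inverse exists.
Bézout: 1 = 4·37 − 7·21.
So 21⁻¹ ≡ −7 ≡ 30 (mod 37).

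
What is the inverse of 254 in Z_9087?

7334

Run the extended Euclidean algorithm:
9087 = 35*254 + 197
254 = 1*197 + 57
197 = 3*57 + 26
57 = 2*26 + 5
26 = 5*5 + 1
5 = 5*1 + 0
gcd(254, 9087) = 1, so the inverse exists.
Bézout: 1 = 49*9087 − 1753*254.
So 254⁻¹ ≡ −1753 ≡ 7334 (mod 9087).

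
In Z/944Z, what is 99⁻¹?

Run the extended Euclidean algorithm:
944 = 9·99 + 53
99 = 1·53 + 46
53 = 1·46 + 7
46 = 6·7 + 4
7 = 1·4 + 3
4 = 1·3 + 1
3 = 3·1 + 0
gcd(99, 944) = 1, so the inverse exists.
Back-substitute for 1:
1 = 1·4 − 1·3
  = −1·7 + 2·4
  = 2·46 − 13·7
  = −13·53 + 15·46
  = 15·99 − 28·53
  = −28·944 + 267·99
So 99⁻¹ ≡ 267 (mod 944).

267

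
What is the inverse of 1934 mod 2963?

Apply the Euclidean algorithm and back-substitute:
2963 = 1*1934 + 1029
1934 = 1*1029 + 905
1029 = 1*905 + 124
905 = 7*124 + 37
124 = 3*37 + 13
37 = 2*13 + 11
13 = 1*11 + 2
11 = 5*2 + 1
2 = 2*1 + 0
gcd(1934, 2963) = 1, so the inverse exists.
Back-substitute for 1:
1 = 1*11 − 5*2
  = −5*13 + 6*11
  = 6*37 − 17*13
  = −17*124 + 57*37
  = 57*905 − 416*124
  = −416*1029 + 473*905
  = 473*1934 − 889*1029
  = −889*2963 + 1362*1934
So 1934⁻¹ ≡ 1362 (mod 2963).

1362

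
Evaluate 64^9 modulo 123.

9 in binary is 1001, i.e. 9 = 8 + 1.
64^1 ≡ 64 (mod 123)
64^2 ≡ 64^2 = 4096 ≡ 37 (mod 123)
64^4 ≡ 37^2 = 1369 ≡ 16 (mod 123)
64^8 ≡ 16^2 = 256 ≡ 10 (mod 123)
64^9 = 64^8 · 64^1 ≡ 10 · 64 (mod 123).
10 · 64 = 640 ≡ 25 (mod 123).

25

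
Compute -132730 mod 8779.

7734

-132730 = -16*8779 + 7734, so -132730 ≡ 7734 (mod 8779).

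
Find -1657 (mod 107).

-1657 = -16*107 + 55, so -1657 ≡ 55 (mod 107).

55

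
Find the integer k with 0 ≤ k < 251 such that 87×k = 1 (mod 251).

176

251 = 2*87 + 77
87 = 1*77 + 10
77 = 7*10 + 7
10 = 1*7 + 3
7 = 2*3 + 1
3 = 3*1 + 0
gcd(87, 251) = 1, so the inverse exists.
Back-substitute for 1:
1 = 1*7 − 2*3
  = −2*10 + 3*7
  = 3*77 − 23*10
  = −23*87 + 26*77
  = 26*251 − 75*87
So 87⁻¹ ≡ −75 ≡ 176 (mod 251).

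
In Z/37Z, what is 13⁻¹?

20

By the extended Euclidean algorithm:
37 = 2·13 + 11
13 = 1·11 + 2
11 = 5·2 + 1
2 = 2·1 + 0
gcd(13, 37) = 1, so the inverse exists.
Bézout: 1 = 6·37 − 17·13.
So 13⁻¹ ≡ −17 ≡ 20 (mod 37).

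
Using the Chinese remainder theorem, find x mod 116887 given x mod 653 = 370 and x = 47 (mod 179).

653⁻¹ mod 179: 653×125 ≡ 1 (mod 179), so 653⁻¹ ≡ 125.
x = 370 + 653×((47 − 370)×125 mod 179) = 370 + 653×79 = 51957.
Check: 51957 mod 653 = 370, 51957 mod 179 = 47. ✓

51957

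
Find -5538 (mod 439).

-5538 = -13*439 + 169, so -5538 ≡ 169 (mod 439).

169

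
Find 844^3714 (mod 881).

844^1 ≡ 844 (mod 881)
844^2 ≡ 844^2 = 712336 ≡ 488 (mod 881)
844^4 ≡ 488^2 = 238144 ≡ 274 (mod 881)
844^8 ≡ 274^2 = 75076 ≡ 191 (mod 881)
844^16 ≡ 191^2 = 36481 ≡ 360 (mod 881)
844^32 ≡ 360^2 = 129600 ≡ 93 (mod 881)
844^64 ≡ 93^2 = 8649 ≡ 720 (mod 881)
844^128 ≡ 720^2 = 518400 ≡ 372 (mod 881)
844^256 ≡ 372^2 = 138384 ≡ 67 (mod 881)
844^512 ≡ 67^2 = 4489 ≡ 84 (mod 881)
844^1024 ≡ 84^2 = 7056 ≡ 8 (mod 881)
844^2048 ≡ 8^2 = 64 (mod 881)
844^3714 = 844^2048 × 844^1024 × 844^512 × 844^128 × 844^2 ≡ 64 × 8 × 84 × 372 × 488 (mod 881).
Accumulate the product:
64 × 8 = 512
512 × 84 = 43008 ≡ 720
720 × 372 = 267840 ≡ 16
16 × 488 = 7808 ≡ 760

760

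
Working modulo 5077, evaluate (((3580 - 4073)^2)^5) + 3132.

3580 - 4073 = -493 ≡ 4584 (mod 5077)
(4584)^2 ≡ 4430 (mod 5077)
(4430)^5 ≡ 3534 (mod 5077)
3534 + 3132 = 6666 ≡ 1589 (mod 5077)

1589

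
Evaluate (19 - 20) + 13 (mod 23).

19 - 20 = -1 ≡ 22 (mod 23)
22 + 13 = 35 ≡ 12 (mod 23)

12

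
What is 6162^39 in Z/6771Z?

39 in binary is 100111, i.e. 39 = 32 + 4 + 2 + 1.
6162^1 ≡ 6162 (mod 6771)
6162^2 ≡ 6162^2 = 37970244 ≡ 5247 (mod 6771)
6162^4 ≡ 5247^2 = 27531009 ≡ 123 (mod 6771)
6162^8 ≡ 123^2 = 15129 ≡ 1587 (mod 6771)
6162^16 ≡ 1587^2 = 2518569 ≡ 6528 (mod 6771)
6162^32 ≡ 6528^2 = 42614784 ≡ 4881 (mod 6771)
6162^39 = 6162^32 · 6162^4 · 6162^2 · 6162^1 ≡ 4881 · 123 · 5247 · 6162 (mod 6771).
Accumulate the product:
4881 · 123 = 600363 ≡ 4515
4515 · 5247 = 23690205 ≡ 5247
5247 · 6162 = 32332014 ≡ 489

489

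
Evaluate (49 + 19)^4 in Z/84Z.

49 + 19 = 68
(68)^4 ≡ 16 (mod 84)

16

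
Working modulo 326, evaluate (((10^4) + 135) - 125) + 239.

143

(10)^4 ≡ 220 (mod 326)
220 + 135 = 355 ≡ 29 (mod 326)
29 - 125 = -96 ≡ 230 (mod 326)
230 + 239 = 469 ≡ 143 (mod 326)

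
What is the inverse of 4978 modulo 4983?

4983 = 1*4978 + 5
4978 = 995*5 + 3
5 = 1*3 + 2
3 = 1*2 + 1
2 = 2*1 + 0
gcd(4978, 4983) = 1, so the inverse exists.
Bézout: 1 = −1991*4983 + 1993*4978.
So 4978⁻¹ ≡ 1993 (mod 4983).

1993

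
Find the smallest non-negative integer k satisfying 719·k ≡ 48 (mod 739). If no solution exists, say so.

gcd(719, 739) = 1, so a unique solution mod 739 exists.
719⁻¹ ≡ 702 (mod 739).
k ≡ 702·48 ≡ 441 (mod 739).

441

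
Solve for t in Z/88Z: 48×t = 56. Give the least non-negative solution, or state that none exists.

gcd(48, 88) = 8, and 8 | 56, so solutions exist.
Divide through by 8: 6×t ≡ 7 (mod 11).
6⁻¹ ≡ 2 (mod 11).
t ≡ 2×7 ≡ 3 (mod 11).
The smallest non-negative solution is t = 3.

3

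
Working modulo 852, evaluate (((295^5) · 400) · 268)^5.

640

(295)^5 ≡ 307 (mod 852)
307 · 400 = 122800 ≡ 112 (mod 852)
112 · 268 = 30016 ≡ 196 (mod 852)
(196)^5 ≡ 640 (mod 852)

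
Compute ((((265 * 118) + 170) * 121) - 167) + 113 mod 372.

265 * 118 = 31270 ≡ 22 (mod 372)
22 + 170 = 192
192 * 121 = 23232 ≡ 168 (mod 372)
168 - 167 = 1
1 + 113 = 114

114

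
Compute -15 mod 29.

14

-15 = -1×29 + 14, so -15 ≡ 14 (mod 29).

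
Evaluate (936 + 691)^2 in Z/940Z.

89

936 + 691 = 1627 ≡ 687 (mod 940)
(687)^2 ≡ 89 (mod 940)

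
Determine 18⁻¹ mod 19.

18

19 = 1*18 + 1
18 = 18*1 + 0
gcd(18, 19) = 1, so the inverse exists.
Back-substitute for 1:
1 = 1*19 − 1*18
So 18⁻¹ ≡ −1 ≡ 18 (mod 19).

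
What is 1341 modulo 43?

8

1341 = 31×43 + 8, so 1341 ≡ 8 (mod 43).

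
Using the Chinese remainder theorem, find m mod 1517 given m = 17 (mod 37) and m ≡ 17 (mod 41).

17

37⁻¹ mod 41: 37×10 ≡ 1 (mod 41), so 37⁻¹ ≡ 10.
m = 17 + 37×((17 − 17)×10 mod 41) = 17 + 37×0 = 17.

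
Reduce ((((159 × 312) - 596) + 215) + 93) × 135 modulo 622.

159 × 312 = 49608 ≡ 470 (mod 622)
470 - 596 = -126 ≡ 496 (mod 622)
496 + 215 = 711 ≡ 89 (mod 622)
89 + 93 = 182
182 × 135 = 24570 ≡ 312 (mod 622)

312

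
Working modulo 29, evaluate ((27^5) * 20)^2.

4

(27)^5 ≡ 26 (mod 29)
26 * 20 = 520 ≡ 27 (mod 29)
(27)^2 ≡ 4 (mod 29)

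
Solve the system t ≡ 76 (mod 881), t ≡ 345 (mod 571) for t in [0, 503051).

881⁻¹ mod 571: 881*35 ≡ 1 (mod 571), so 881⁻¹ ≡ 35.
t = 76 + 881*((345 − 76)*35 mod 571) = 76 + 881*279 = 245875.
Check: 245875 mod 881 = 76, 245875 mod 571 = 345. ✓

245875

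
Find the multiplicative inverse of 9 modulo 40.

40 = 4×9 + 4
9 = 2×4 + 1
4 = 4×1 + 0
gcd(9, 40) = 1, so the inverse exists.
Bézout: 1 = −2×40 + 9×9.
So 9⁻¹ ≡ 9 (mod 40).

9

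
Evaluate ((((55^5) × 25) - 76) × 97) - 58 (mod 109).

(55)^5 ≡ 92 (mod 109)
92 × 25 = 2300 ≡ 11 (mod 109)
11 - 76 = -65 ≡ 44 (mod 109)
44 × 97 = 4268 ≡ 17 (mod 109)
17 - 58 = -41 ≡ 68 (mod 109)

68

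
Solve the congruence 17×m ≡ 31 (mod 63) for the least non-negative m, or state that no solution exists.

gcd(17, 63) = 1, so a unique solution mod 63 exists.
17⁻¹ ≡ 26 (mod 63).
m ≡ 26×31 ≡ 50 (mod 63).

50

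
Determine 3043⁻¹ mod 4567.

Run the extended Euclidean algorithm:
4567 = 1×3043 + 1524
3043 = 1×1524 + 1519
1524 = 1×1519 + 5
1519 = 303×5 + 4
5 = 1×4 + 1
4 = 4×1 + 0
gcd(3043, 4567) = 1, so the inverse exists.
Back-substitute for 1:
1 = 1×5 − 1×4
  = −1×1519 + 304×5
  = 304×1524 − 305×1519
  = −305×3043 + 609×1524
  = 609×4567 − 914×3043
So 3043⁻¹ ≡ −914 ≡ 3653 (mod 4567).

3653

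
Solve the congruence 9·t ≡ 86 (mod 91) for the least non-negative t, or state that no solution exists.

50

gcd(9, 91) = 1, so a unique solution mod 91 exists.
9⁻¹ ≡ 81 (mod 91).
t ≡ 81·86 ≡ 50 (mod 91).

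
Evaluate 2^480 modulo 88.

56

Using repeated squaring:
480 in binary is 111100000, i.e. 480 = 256 + 128 + 64 + 32.
2^1 ≡ 2 (mod 88)
2^2 ≡ 2^2 = 4 (mod 88)
2^4 ≡ 4^2 = 16 (mod 88)
2^8 ≡ 16^2 = 256 ≡ 80 (mod 88)
2^16 ≡ 80^2 = 6400 ≡ 64 (mod 88)
2^32 ≡ 64^2 = 4096 ≡ 48 (mod 88)
2^64 ≡ 48^2 = 2304 ≡ 16 (mod 88)
2^128 ≡ 16^2 = 256 ≡ 80 (mod 88)
2^256 ≡ 80^2 = 6400 ≡ 64 (mod 88)
2^480 = 2^256 · 2^128 · 2^64 · 2^32 ≡ 64 · 80 · 16 · 48 (mod 88).
Accumulate the product:
64 · 80 = 5120 ≡ 16
16 · 16 = 256 ≡ 80
80 · 48 = 3840 ≡ 56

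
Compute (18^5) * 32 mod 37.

(18)^5 ≡ 15 (mod 37)
15 * 32 = 480 ≡ 36 (mod 37)

36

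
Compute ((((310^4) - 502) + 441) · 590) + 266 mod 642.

308

(310)^4 ≡ 196 (mod 642)
196 - 502 = -306 ≡ 336 (mod 642)
336 + 441 = 777 ≡ 135 (mod 642)
135 · 590 = 79650 ≡ 42 (mod 642)
42 + 266 = 308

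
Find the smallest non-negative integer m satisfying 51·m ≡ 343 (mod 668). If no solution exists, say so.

gcd(51, 668) = 1, so a unique solution mod 668 exists.
51⁻¹ ≡ 131 (mod 668).
m ≡ 131·343 ≡ 177 (mod 668).

177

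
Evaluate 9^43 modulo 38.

23

Compute successive squares:
9^1 ≡ 9 (mod 38)
9^2 ≡ 9^2 = 81 ≡ 5 (mod 38)
9^4 ≡ 5^2 = 25 (mod 38)
9^8 ≡ 25^2 = 625 ≡ 17 (mod 38)
9^16 ≡ 17^2 = 289 ≡ 23 (mod 38)
9^32 ≡ 23^2 = 529 ≡ 35 (mod 38)
9^43 = 9^32 * 9^8 * 9^2 * 9^1 ≡ 35 * 17 * 5 * 9 (mod 38).
Accumulate the product:
35 * 17 = 595 ≡ 25
25 * 5 = 125 ≡ 11
11 * 9 = 99 ≡ 23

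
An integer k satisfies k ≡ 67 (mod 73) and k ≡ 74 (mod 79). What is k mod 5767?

943

73⁻¹ mod 79: 73·13 ≡ 1 (mod 79), so 73⁻¹ ≡ 13.
k = 67 + 73·((74 − 67)·13 mod 79) = 67 + 73·12 = 943.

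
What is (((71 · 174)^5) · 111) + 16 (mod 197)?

112

71 · 174 = 12354 ≡ 140 (mod 197)
(140)^5 ≡ 118 (mod 197)
118 · 111 = 13098 ≡ 96 (mod 197)
96 + 16 = 112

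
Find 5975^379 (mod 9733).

3908

Compute successive squares:
5975^1 ≡ 5975 (mod 9733)
5975^2 ≡ 5975^2 = 35700625 ≡ 9714 (mod 9733)
5975^4 ≡ 9714^2 = 94361796 ≡ 361 (mod 9733)
5975^8 ≡ 361^2 = 130321 ≡ 3792 (mod 9733)
5975^16 ≡ 3792^2 = 14379264 ≡ 3623 (mod 9733)
5975^32 ≡ 3623^2 = 13126129 ≡ 6045 (mod 9733)
5975^64 ≡ 6045^2 = 36542025 ≡ 4343 (mod 9733)
5975^128 ≡ 4343^2 = 18861649 ≡ 8828 (mod 9733)
5975^256 ≡ 8828^2 = 77933584 ≡ 1453 (mod 9733)
5975^379 = 5975^256 · 5975^64 · 5975^32 · 5975^16 · 5975^8 · 5975^2 · 5975^1 ≡ 1453 · 4343 · 6045 · 3623 · 3792 · 9714 · 5975 (mod 9733).
Accumulate the product:
1453 · 4343 = 6310379 ≡ 3395
3395 · 6045 = 20522775 ≡ 5611
5611 · 3623 = 20328653 ≡ 6149
6149 · 3792 = 23317008 ≡ 6473
6473 · 9714 = 62878722 ≡ 3542
3542 · 5975 = 21163450 ≡ 3908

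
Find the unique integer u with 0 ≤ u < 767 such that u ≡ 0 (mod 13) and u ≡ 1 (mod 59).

13⁻¹ mod 59: 13×50 ≡ 1 (mod 59), so 13⁻¹ ≡ 50.
u = 0 + 13×((1 − 0)×50 mod 59) = 0 + 13×50 = 650.
Check: 650 mod 13 = 0, 650 mod 59 = 1. ✓

650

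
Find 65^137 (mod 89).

61

137 in binary is 10001001, i.e. 137 = 128 + 8 + 1.
65^1 ≡ 65 (mod 89)
65^2 ≡ 65^2 = 4225 ≡ 42 (mod 89)
65^4 ≡ 42^2 = 1764 ≡ 73 (mod 89)
65^8 ≡ 73^2 = 5329 ≡ 78 (mod 89)
65^16 ≡ 78^2 = 6084 ≡ 32 (mod 89)
65^32 ≡ 32^2 = 1024 ≡ 45 (mod 89)
65^64 ≡ 45^2 = 2025 ≡ 67 (mod 89)
65^128 ≡ 67^2 = 4489 ≡ 39 (mod 89)
65^137 = 65^128 × 65^8 × 65^1 ≡ 39 × 78 × 65 (mod 89).
Accumulate the product:
39 × 78 = 3042 ≡ 16
16 × 65 = 1040 ≡ 61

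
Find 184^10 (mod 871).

49

10 in binary is 1010, i.e. 10 = 8 + 2.
184^1 ≡ 184 (mod 871)
184^2 ≡ 184^2 = 33856 ≡ 758 (mod 871)
184^4 ≡ 758^2 = 574564 ≡ 575 (mod 871)
184^8 ≡ 575^2 = 330625 ≡ 516 (mod 871)
184^10 = 184^8 × 184^2 ≡ 516 × 758 (mod 871).
516 × 758 = 391128 ≡ 49 (mod 871).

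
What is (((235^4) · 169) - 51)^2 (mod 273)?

(235)^4 ≡ 235 (mod 273)
235 · 169 = 39715 ≡ 130 (mod 273)
130 - 51 = 79
(79)^2 ≡ 235 (mod 273)

235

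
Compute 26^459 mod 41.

11

Compute successive squares:
26^1 ≡ 26 (mod 41)
26^2 ≡ 26^2 = 676 ≡ 20 (mod 41)
26^4 ≡ 20^2 = 400 ≡ 31 (mod 41)
26^8 ≡ 31^2 = 961 ≡ 18 (mod 41)
26^16 ≡ 18^2 = 324 ≡ 37 (mod 41)
26^32 ≡ 37^2 = 1369 ≡ 16 (mod 41)
26^64 ≡ 16^2 = 256 ≡ 10 (mod 41)
26^128 ≡ 10^2 = 100 ≡ 18 (mod 41)
26^256 ≡ 18^2 = 324 ≡ 37 (mod 41)
26^459 = 26^256 * 26^128 * 26^64 * 26^8 * 26^2 * 26^1 ≡ 37 * 18 * 10 * 18 * 20 * 26 (mod 41).
Accumulate the product:
37 * 18 = 666 ≡ 10
10 * 10 = 100 ≡ 18
18 * 18 = 324 ≡ 37
37 * 20 = 740 ≡ 2
2 * 26 = 52 ≡ 11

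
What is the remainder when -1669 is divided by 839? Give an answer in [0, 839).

-1669 = -2*839 + 9, so -1669 ≡ 9 (mod 839).

9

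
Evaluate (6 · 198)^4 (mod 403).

235

6 · 198 = 1188 ≡ 382 (mod 403)
(382)^4 ≡ 235 (mod 403)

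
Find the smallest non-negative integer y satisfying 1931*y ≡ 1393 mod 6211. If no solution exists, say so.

4938

gcd(1931, 6211) = 1, so a unique solution mod 6211 exists.
1931⁻¹ ≡ 3789 (mod 6211).
y ≡ 3789*1393 ≡ 4938 (mod 6211).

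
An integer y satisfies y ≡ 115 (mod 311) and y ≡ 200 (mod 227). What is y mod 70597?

31526

311⁻¹ mod 227: 311*100 ≡ 1 (mod 227), so 311⁻¹ ≡ 100.
y = 115 + 311*((200 − 115)*100 mod 227) = 115 + 311*101 = 31526.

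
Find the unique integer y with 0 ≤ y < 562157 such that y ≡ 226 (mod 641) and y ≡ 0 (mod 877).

641⁻¹ mod 877: 641×301 ≡ 1 (mod 877), so 641⁻¹ ≡ 301.
y = 226 + 641×((0 − 226)×301 mod 877) = 226 + 641×380 = 243806.
Check: 243806 mod 641 = 226, 243806 mod 877 = 0. ✓

243806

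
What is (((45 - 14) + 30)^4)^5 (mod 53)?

45 - 14 = 31
31 + 30 = 61 ≡ 8 (mod 53)
(8)^4 ≡ 15 (mod 53)
(15)^5 ≡ 44 (mod 53)

44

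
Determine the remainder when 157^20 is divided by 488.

20 in binary is 10100, i.e. 20 = 16 + 4.
157^1 ≡ 157 (mod 488)
157^2 ≡ 157^2 = 24649 ≡ 249 (mod 488)
157^4 ≡ 249^2 = 62001 ≡ 25 (mod 488)
157^8 ≡ 25^2 = 625 ≡ 137 (mod 488)
157^16 ≡ 137^2 = 18769 ≡ 225 (mod 488)
157^20 = 157^16 · 157^4 ≡ 225 · 25 (mod 488).
225 · 25 = 5625 ≡ 257 (mod 488).

257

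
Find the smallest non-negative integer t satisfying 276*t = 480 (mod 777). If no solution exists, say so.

13

gcd(276, 777) = 3, and 3 | 480, so solutions exist.
Divide through by 3: 92*t ≡ 160 (mod 259).
92⁻¹ ≡ 183 (mod 259).
t ≡ 183*160 ≡ 13 (mod 259).
The smallest non-negative solution is t = 13.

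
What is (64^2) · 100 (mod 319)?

(64)^2 ≡ 268 (mod 319)
268 · 100 = 26800 ≡ 4 (mod 319)

4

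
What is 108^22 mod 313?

Using repeated squaring:
22 in binary is 10110, i.e. 22 = 16 + 4 + 2.
108^1 ≡ 108 (mod 313)
108^2 ≡ 108^2 = 11664 ≡ 83 (mod 313)
108^4 ≡ 83^2 = 6889 ≡ 3 (mod 313)
108^8 ≡ 3^2 = 9 (mod 313)
108^16 ≡ 9^2 = 81 (mod 313)
108^22 = 108^16 · 108^4 · 108^2 ≡ 81 · 3 · 83 (mod 313).
Accumulate the product:
81 · 3 = 243
243 · 83 = 20169 ≡ 137

137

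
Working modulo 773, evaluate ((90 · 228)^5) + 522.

90 · 228 = 20520 ≡ 422 (mod 773)
(422)^5 ≡ 441 (mod 773)
441 + 522 = 963 ≡ 190 (mod 773)

190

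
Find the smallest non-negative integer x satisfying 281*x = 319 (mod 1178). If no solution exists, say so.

gcd(281, 1178) = 1, so a unique solution mod 1178 exists.
281⁻¹ ≡ 109 (mod 1178).
x ≡ 109*319 ≡ 609 (mod 1178).

609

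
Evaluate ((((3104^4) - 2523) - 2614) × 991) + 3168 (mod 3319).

601

(3104)^4 ≡ 1658 (mod 3319)
1658 - 2523 = -865 ≡ 2454 (mod 3319)
2454 - 2614 = -160 ≡ 3159 (mod 3319)
3159 × 991 = 3130569 ≡ 752 (mod 3319)
752 + 3168 = 3920 ≡ 601 (mod 3319)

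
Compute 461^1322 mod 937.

450

Compute successive squares:
1322 in binary is 10100101010, i.e. 1322 = 1024 + 256 + 32 + 8 + 2.
461^1 ≡ 461 (mod 937)
461^2 ≡ 461^2 = 212521 ≡ 759 (mod 937)
461^4 ≡ 759^2 = 576081 ≡ 763 (mod 937)
461^8 ≡ 763^2 = 582169 ≡ 292 (mod 937)
461^16 ≡ 292^2 = 85264 ≡ 934 (mod 937)
461^32 ≡ 934^2 = 872356 ≡ 9 (mod 937)
461^64 ≡ 9^2 = 81 (mod 937)
461^128 ≡ 81^2 = 6561 ≡ 2 (mod 937)
461^256 ≡ 2^2 = 4 (mod 937)
461^512 ≡ 4^2 = 16 (mod 937)
461^1024 ≡ 16^2 = 256 (mod 937)
461^1322 = 461^1024 × 461^256 × 461^32 × 461^8 × 461^2 ≡ 256 × 4 × 9 × 292 × 759 (mod 937).
Accumulate the product:
256 × 4 = 1024 ≡ 87
87 × 9 = 783
783 × 292 = 228636 ≡ 8
8 × 759 = 6072 ≡ 450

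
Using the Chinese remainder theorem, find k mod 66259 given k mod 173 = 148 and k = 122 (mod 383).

59487

173⁻¹ mod 383: 173·31 ≡ 1 (mod 383), so 173⁻¹ ≡ 31.
k = 148 + 173·((122 − 148)·31 mod 383) = 148 + 173·343 = 59487.
Check: 59487 mod 173 = 148, 59487 mod 383 = 122. ✓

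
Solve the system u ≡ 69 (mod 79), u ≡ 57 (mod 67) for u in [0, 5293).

5283

79⁻¹ mod 67: 79×28 ≡ 1 (mod 67), so 79⁻¹ ≡ 28.
u = 69 + 79×((57 − 69)×28 mod 67) = 69 + 79×66 = 5283.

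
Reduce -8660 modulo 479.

-8660 = -19*479 + 441, so -8660 ≡ 441 (mod 479).

441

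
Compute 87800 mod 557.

87800 = 157×557 + 351, so 87800 ≡ 351 (mod 557).

351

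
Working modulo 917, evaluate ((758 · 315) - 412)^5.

758 · 315 = 238770 ≡ 350 (mod 917)
350 - 412 = -62 ≡ 855 (mod 917)
(855)^5 ≡ 603 (mod 917)

603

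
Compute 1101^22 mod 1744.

22 in binary is 10110, i.e. 22 = 16 + 4 + 2.
1101^1 ≡ 1101 (mod 1744)
1101^2 ≡ 1101^2 = 1212201 ≡ 121 (mod 1744)
1101^4 ≡ 121^2 = 14641 ≡ 689 (mod 1744)
1101^8 ≡ 689^2 = 474721 ≡ 353 (mod 1744)
1101^16 ≡ 353^2 = 124609 ≡ 785 (mod 1744)
1101^22 = 1101^16 * 1101^4 * 1101^2 ≡ 785 * 689 * 121 (mod 1744).
Accumulate the product:
785 * 689 = 540865 ≡ 225
225 * 121 = 27225 ≡ 1065

1065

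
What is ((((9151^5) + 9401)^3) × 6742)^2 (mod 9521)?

(9151)^5 ≡ 2005 (mod 9521)
2005 + 9401 = 11406 ≡ 1885 (mod 9521)
(1885)^3 ≡ 5566 (mod 9521)
5566 × 6742 = 37525972 ≡ 3711 (mod 9521)
(3711)^2 ≡ 4155 (mod 9521)

4155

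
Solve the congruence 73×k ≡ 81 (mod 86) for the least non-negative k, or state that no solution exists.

gcd(73, 86) = 1, so a unique solution mod 86 exists.
73⁻¹ ≡ 33 (mod 86).
k ≡ 33×81 ≡ 7 (mod 86).

7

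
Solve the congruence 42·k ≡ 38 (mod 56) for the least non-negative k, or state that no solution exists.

gcd(42, 56) = 14, and 14 does not divide 38.
So the congruence has no solution.

no solution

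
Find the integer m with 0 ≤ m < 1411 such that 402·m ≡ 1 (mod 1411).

881

Apply the Euclidean algorithm and back-substitute:
1411 = 3*402 + 205
402 = 1*205 + 197
205 = 1*197 + 8
197 = 24*8 + 5
8 = 1*5 + 3
5 = 1*3 + 2
3 = 1*2 + 1
2 = 2*1 + 0
gcd(402, 1411) = 1, so the inverse exists.
Back-substitute for 1:
1 = 1*3 − 1*2
  = −1*5 + 2*3
  = 2*8 − 3*5
  = −3*197 + 74*8
  = 74*205 − 77*197
  = −77*402 + 151*205
  = 151*1411 − 530*402
So 402⁻¹ ≡ −530 ≡ 881 (mod 1411).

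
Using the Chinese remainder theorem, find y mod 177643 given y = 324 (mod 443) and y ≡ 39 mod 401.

111517

443⁻¹ mod 401: 443·296 ≡ 1 (mod 401), so 443⁻¹ ≡ 296.
y = 324 + 443·((39 − 324)·296 mod 401) = 324 + 443·251 = 111517.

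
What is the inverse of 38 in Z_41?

Run the extended Euclidean algorithm:
41 = 1·38 + 3
38 = 12·3 + 2
3 = 1·2 + 1
2 = 2·1 + 0
gcd(38, 41) = 1, so the inverse exists.
Back-substitute for 1:
1 = 1·3 − 1·2
  = −1·38 + 13·3
  = 13·41 − 14·38
So 38⁻¹ ≡ −14 ≡ 27 (mod 41).

27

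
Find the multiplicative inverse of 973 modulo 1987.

Apply the Euclidean algorithm and back-substitute:
1987 = 2*973 + 41
973 = 23*41 + 30
41 = 1*30 + 11
30 = 2*11 + 8
11 = 1*8 + 3
8 = 2*3 + 2
3 = 1*2 + 1
2 = 2*1 + 0
gcd(973, 1987) = 1, so the inverse exists.
Bézout: 1 = 356*1987 − 727*973.
So 973⁻¹ ≡ −727 ≡ 1260 (mod 1987).

1260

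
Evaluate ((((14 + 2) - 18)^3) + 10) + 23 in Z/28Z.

25

14 + 2 = 16
16 - 18 = -2 ≡ 26 (mod 28)
(26)^3 ≡ 20 (mod 28)
20 + 10 = 30 ≡ 2 (mod 28)
2 + 23 = 25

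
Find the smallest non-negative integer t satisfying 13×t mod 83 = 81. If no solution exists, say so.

gcd(13, 83) = 1, so a unique solution mod 83 exists.
13⁻¹ ≡ 32 (mod 83).
t ≡ 32×81 ≡ 19 (mod 83).

19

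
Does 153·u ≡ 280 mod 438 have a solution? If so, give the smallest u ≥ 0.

no solution

gcd(153, 438) = 3, and 3 does not divide 280.
So the congruence has no solution.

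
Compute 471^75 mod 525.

75 in binary is 1001011, i.e. 75 = 64 + 8 + 2 + 1.
471^1 ≡ 471 (mod 525)
471^2 ≡ 471^2 = 221841 ≡ 291 (mod 525)
471^4 ≡ 291^2 = 84681 ≡ 156 (mod 525)
471^8 ≡ 156^2 = 24336 ≡ 186 (mod 525)
471^16 ≡ 186^2 = 34596 ≡ 471 (mod 525)
471^32 ≡ 471^2 = 221841 ≡ 291 (mod 525)
471^64 ≡ 291^2 = 84681 ≡ 156 (mod 525)
471^75 = 471^64 * 471^8 * 471^2 * 471^1 ≡ 156 * 186 * 291 * 471 (mod 525).
Accumulate the product:
156 * 186 = 29016 ≡ 141
141 * 291 = 41031 ≡ 81
81 * 471 = 38151 ≡ 351

351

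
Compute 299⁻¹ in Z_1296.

1283

By the extended Euclidean algorithm:
1296 = 4·299 + 100
299 = 2·100 + 99
100 = 1·99 + 1
99 = 99·1 + 0
gcd(299, 1296) = 1, so the inverse exists.
Back-substitute for 1:
1 = 1·100 − 1·99
  = −1·299 + 3·100
  = 3·1296 − 13·299
So 299⁻¹ ≡ −13 ≡ 1283 (mod 1296).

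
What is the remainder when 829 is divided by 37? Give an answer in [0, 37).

829 = 22×37 + 15, so 829 ≡ 15 (mod 37).

15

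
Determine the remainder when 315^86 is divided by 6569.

86 in binary is 1010110, i.e. 86 = 64 + 16 + 4 + 2.
315^1 ≡ 315 (mod 6569)
315^2 ≡ 315^2 = 99225 ≡ 690 (mod 6569)
315^4 ≡ 690^2 = 476100 ≡ 3132 (mod 6569)
315^8 ≡ 3132^2 = 9809424 ≡ 1907 (mod 6569)
315^16 ≡ 1907^2 = 3636649 ≡ 3992 (mod 6569)
315^32 ≡ 3992^2 = 15936064 ≡ 6239 (mod 6569)
315^64 ≡ 6239^2 = 38925121 ≡ 3796 (mod 6569)
315^86 = 315^64 · 315^16 · 315^4 · 315^2 ≡ 3796 · 3992 · 3132 · 690 (mod 6569).
Accumulate the product:
3796 · 3992 = 15153632 ≡ 5518
5518 · 3132 = 17282376 ≡ 5906
5906 · 690 = 4075140 ≡ 2360

2360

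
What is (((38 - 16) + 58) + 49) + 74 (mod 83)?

37

38 - 16 = 22
22 + 58 = 80
80 + 49 = 129 ≡ 46 (mod 83)
46 + 74 = 120 ≡ 37 (mod 83)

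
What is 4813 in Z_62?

4813 = 77·62 + 39, so 4813 ≡ 39 (mod 62).

39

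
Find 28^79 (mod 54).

79 in binary is 1001111, i.e. 79 = 64 + 8 + 4 + 2 + 1.
28^1 ≡ 28 (mod 54)
28^2 ≡ 28^2 = 784 ≡ 28 (mod 54)
28^4 ≡ 28^2 = 784 ≡ 28 (mod 54)
28^8 ≡ 28^2 = 784 ≡ 28 (mod 54)
28^16 ≡ 28^2 = 784 ≡ 28 (mod 54)
28^32 ≡ 28^2 = 784 ≡ 28 (mod 54)
28^64 ≡ 28^2 = 784 ≡ 28 (mod 54)
28^79 = 28^64 · 28^8 · 28^4 · 28^2 · 28^1 ≡ 28 · 28 · 28 · 28 · 28 (mod 54).
Accumulate the product:
28 · 28 = 784 ≡ 28
28 · 28 = 784 ≡ 28
28 · 28 = 784 ≡ 28
28 · 28 = 784 ≡ 28

28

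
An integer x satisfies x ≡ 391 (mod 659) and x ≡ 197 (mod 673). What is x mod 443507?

659⁻¹ mod 673: 659*48 ≡ 1 (mod 673), so 659⁻¹ ≡ 48.
x = 391 + 659*((197 − 391)*48 mod 673) = 391 + 659*110 = 72881.
Check: 72881 mod 659 = 391, 72881 mod 673 = 197. ✓

72881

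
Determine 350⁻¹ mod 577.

61

Run the extended Euclidean algorithm:
577 = 1×350 + 227
350 = 1×227 + 123
227 = 1×123 + 104
123 = 1×104 + 19
104 = 5×19 + 9
19 = 2×9 + 1
9 = 9×1 + 0
gcd(350, 577) = 1, so the inverse exists.
Bézout: 1 = −37×577 + 61×350.
So 350⁻¹ ≡ 61 (mod 577).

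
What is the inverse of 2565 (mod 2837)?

2837 = 1×2565 + 272
2565 = 9×272 + 117
272 = 2×117 + 38
117 = 3×38 + 3
38 = 12×3 + 2
3 = 1×2 + 1
2 = 2×1 + 0
gcd(2565, 2837) = 1, so the inverse exists.
Back-substitute for 1:
1 = 1×3 − 1×2
  = −1×38 + 13×3
  = 13×117 − 40×38
  = −40×272 + 93×117
  = 93×2565 − 877×272
  = −877×2837 + 970×2565
So 2565⁻¹ ≡ 970 (mod 2837).

970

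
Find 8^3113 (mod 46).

24

Compute successive squares:
3113 in binary is 110000101001, i.e. 3113 = 2048 + 1024 + 32 + 8 + 1.
8^1 ≡ 8 (mod 46)
8^2 ≡ 8^2 = 64 ≡ 18 (mod 46)
8^4 ≡ 18^2 = 324 ≡ 2 (mod 46)
8^8 ≡ 2^2 = 4 (mod 46)
8^16 ≡ 4^2 = 16 (mod 46)
8^32 ≡ 16^2 = 256 ≡ 26 (mod 46)
8^64 ≡ 26^2 = 676 ≡ 32 (mod 46)
8^128 ≡ 32^2 = 1024 ≡ 12 (mod 46)
8^256 ≡ 12^2 = 144 ≡ 6 (mod 46)
8^512 ≡ 6^2 = 36 (mod 46)
8^1024 ≡ 36^2 = 1296 ≡ 8 (mod 46)
8^2048 ≡ 8^2 = 64 ≡ 18 (mod 46)
8^3113 = 8^2048 · 8^1024 · 8^32 · 8^8 · 8^1 ≡ 18 · 8 · 26 · 4 · 8 (mod 46).
Accumulate the product:
18 · 8 = 144 ≡ 6
6 · 26 = 156 ≡ 18
18 · 4 = 72 ≡ 26
26 · 8 = 208 ≡ 24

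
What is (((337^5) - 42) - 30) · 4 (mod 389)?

(337)^5 ≡ 289 (mod 389)
289 - 42 = 247
247 - 30 = 217
217 · 4 = 868 ≡ 90 (mod 389)

90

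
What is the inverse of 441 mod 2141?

2141 = 4·441 + 377
441 = 1·377 + 64
377 = 5·64 + 57
64 = 1·57 + 7
57 = 8·7 + 1
7 = 7·1 + 0
gcd(441, 2141) = 1, so the inverse exists.
Back-substitute for 1:
1 = 1·57 − 8·7
  = −8·64 + 9·57
  = 9·377 − 53·64
  = −53·441 + 62·377
  = 62·2141 − 301·441
So 441⁻¹ ≡ −301 ≡ 1840 (mod 2141).

1840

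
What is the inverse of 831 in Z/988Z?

623

Apply the Euclidean algorithm and back-substitute:
988 = 1·831 + 157
831 = 5·157 + 46
157 = 3·46 + 19
46 = 2·19 + 8
19 = 2·8 + 3
8 = 2·3 + 2
3 = 1·2 + 1
2 = 2·1 + 0
gcd(831, 988) = 1, so the inverse exists.
Back-substitute for 1:
1 = 1·3 − 1·2
  = −1·8 + 3·3
  = 3·19 − 7·8
  = −7·46 + 17·19
  = 17·157 − 58·46
  = −58·831 + 307·157
  = 307·988 − 365·831
So 831⁻¹ ≡ −365 ≡ 623 (mod 988).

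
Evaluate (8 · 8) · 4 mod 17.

8 · 8 = 64 ≡ 13 (mod 17)
13 · 4 = 52 ≡ 1 (mod 17)

1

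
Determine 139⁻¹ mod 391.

391 = 2×139 + 113
139 = 1×113 + 26
113 = 4×26 + 9
26 = 2×9 + 8
9 = 1×8 + 1
8 = 8×1 + 0
gcd(139, 391) = 1, so the inverse exists.
Bézout: 1 = 16×391 − 45×139.
So 139⁻¹ ≡ −45 ≡ 346 (mod 391).

346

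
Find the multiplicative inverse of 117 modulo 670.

670 = 5×117 + 85
117 = 1×85 + 32
85 = 2×32 + 21
32 = 1×21 + 11
21 = 1×11 + 10
11 = 1×10 + 1
10 = 10×1 + 0
gcd(117, 670) = 1, so the inverse exists.
Back-substitute for 1:
1 = 1×11 − 1×10
  = −1×21 + 2×11
  = 2×32 − 3×21
  = −3×85 + 8×32
  = 8×117 − 11×85
  = −11×670 + 63×117
So 117⁻¹ ≡ 63 (mod 670).

63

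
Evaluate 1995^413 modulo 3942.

Using repeated squaring:
1995^1 ≡ 1995 (mod 3942)
1995^2 ≡ 1995^2 = 3980025 ≡ 2547 (mod 3942)
1995^4 ≡ 2547^2 = 6487209 ≡ 2619 (mod 3942)
1995^8 ≡ 2619^2 = 6859161 ≡ 81 (mod 3942)
1995^16 ≡ 81^2 = 6561 ≡ 2619 (mod 3942)
1995^32 ≡ 2619^2 = 6859161 ≡ 81 (mod 3942)
1995^64 ≡ 81^2 = 6561 ≡ 2619 (mod 3942)
1995^128 ≡ 2619^2 = 6859161 ≡ 81 (mod 3942)
1995^256 ≡ 81^2 = 6561 ≡ 2619 (mod 3942)
1995^413 = 1995^256 × 1995^128 × 1995^16 × 1995^8 × 1995^4 × 1995^1 ≡ 2619 × 81 × 2619 × 81 × 2619 × 1995 (mod 3942).
Accumulate the product:
2619 × 81 = 212139 ≡ 3213
3213 × 2619 = 8414847 ≡ 2619
2619 × 81 = 212139 ≡ 3213
3213 × 2619 = 8414847 ≡ 2619
2619 × 1995 = 5224905 ≡ 1755

1755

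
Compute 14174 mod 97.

14174 = 146×97 + 12, so 14174 ≡ 12 (mod 97).

12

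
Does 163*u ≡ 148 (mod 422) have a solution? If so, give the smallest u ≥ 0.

120

gcd(163, 422) = 1, so a unique solution mod 422 exists.
163⁻¹ ≡ 189 (mod 422).
u ≡ 189*148 ≡ 120 (mod 422).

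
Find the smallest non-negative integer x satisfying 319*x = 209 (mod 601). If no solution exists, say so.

125

gcd(319, 601) = 1, so a unique solution mod 601 exists.
319⁻¹ ≡ 130 (mod 601).
x ≡ 130*209 ≡ 125 (mod 601).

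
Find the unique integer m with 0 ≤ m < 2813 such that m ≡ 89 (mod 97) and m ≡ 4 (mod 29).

671

97⁻¹ mod 29: 97×3 ≡ 1 (mod 29), so 97⁻¹ ≡ 3.
m = 89 + 97×((4 − 89)×3 mod 29) = 89 + 97×6 = 671.
Check: 671 mod 97 = 89, 671 mod 29 = 4. ✓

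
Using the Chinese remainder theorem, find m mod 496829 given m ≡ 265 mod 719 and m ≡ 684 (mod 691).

64256

719⁻¹ mod 691: 719*617 ≡ 1 (mod 691), so 719⁻¹ ≡ 617.
m = 265 + 719*((684 − 265)*617 mod 691) = 265 + 719*89 = 64256.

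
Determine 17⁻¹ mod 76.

76 = 4·17 + 8
17 = 2·8 + 1
8 = 8·1 + 0
gcd(17, 76) = 1, so the inverse exists.
Back-substitute for 1:
1 = 1·17 − 2·8
  = −2·76 + 9·17
So 17⁻¹ ≡ 9 (mod 76).

9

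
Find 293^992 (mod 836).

Compute successive squares:
992 in binary is 1111100000, i.e. 992 = 512 + 256 + 128 + 64 + 32.
293^1 ≡ 293 (mod 836)
293^2 ≡ 293^2 = 85849 ≡ 577 (mod 836)
293^4 ≡ 577^2 = 332929 ≡ 201 (mod 836)
293^8 ≡ 201^2 = 40401 ≡ 273 (mod 836)
293^16 ≡ 273^2 = 74529 ≡ 125 (mod 836)
293^32 ≡ 125^2 = 15625 ≡ 577 (mod 836)
293^64 ≡ 577^2 = 332929 ≡ 201 (mod 836)
293^128 ≡ 201^2 = 40401 ≡ 273 (mod 836)
293^256 ≡ 273^2 = 74529 ≡ 125 (mod 836)
293^512 ≡ 125^2 = 15625 ≡ 577 (mod 836)
293^992 = 293^512 * 293^256 * 293^128 * 293^64 * 293^32 ≡ 577 * 125 * 273 * 201 * 577 (mod 836).
Accumulate the product:
577 * 125 = 72125 ≡ 229
229 * 273 = 62517 ≡ 653
653 * 201 = 131253 ≡ 1
1 * 577 = 577

577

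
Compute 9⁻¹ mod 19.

Run the extended Euclidean algorithm:
19 = 2·9 + 1
9 = 9·1 + 0
gcd(9, 19) = 1, so the inverse exists.
Bézout: 1 = 1·19 − 2·9.
So 9⁻¹ ≡ −2 ≡ 17 (mod 19).

17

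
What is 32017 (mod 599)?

270

32017 = 53×599 + 270, so 32017 ≡ 270 (mod 599).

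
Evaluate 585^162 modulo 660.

By square-and-multiply:
585^1 ≡ 585 (mod 660)
585^2 ≡ 585^2 = 342225 ≡ 345 (mod 660)
585^4 ≡ 345^2 = 119025 ≡ 225 (mod 660)
585^8 ≡ 225^2 = 50625 ≡ 465 (mod 660)
585^16 ≡ 465^2 = 216225 ≡ 405 (mod 660)
585^32 ≡ 405^2 = 164025 ≡ 345 (mod 660)
585^64 ≡ 345^2 = 119025 ≡ 225 (mod 660)
585^128 ≡ 225^2 = 50625 ≡ 465 (mod 660)
585^162 = 585^128 × 585^32 × 585^2 ≡ 465 × 345 × 345 (mod 660).
Accumulate the product:
465 × 345 = 160425 ≡ 45
45 × 345 = 15525 ≡ 345

345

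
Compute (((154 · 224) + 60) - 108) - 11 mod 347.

154 · 224 = 34496 ≡ 143 (mod 347)
143 + 60 = 203
203 - 108 = 95
95 - 11 = 84

84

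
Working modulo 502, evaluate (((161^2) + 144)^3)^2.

363

(161)^2 ≡ 319 (mod 502)
319 + 144 = 463
(463)^3 ≡ 419 (mod 502)
(419)^2 ≡ 363 (mod 502)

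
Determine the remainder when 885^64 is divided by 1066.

365

Compute successive squares:
885^1 ≡ 885 (mod 1066)
885^2 ≡ 885^2 = 783225 ≡ 781 (mod 1066)
885^4 ≡ 781^2 = 609961 ≡ 209 (mod 1066)
885^8 ≡ 209^2 = 43681 ≡ 1041 (mod 1066)
885^16 ≡ 1041^2 = 1083681 ≡ 625 (mod 1066)
885^32 ≡ 625^2 = 390625 ≡ 469 (mod 1066)
885^64 ≡ 469^2 = 219961 ≡ 365 (mod 1066)
So 885^64 ≡ 365 (mod 1066).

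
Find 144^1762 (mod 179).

101

144^1 ≡ 144 (mod 179)
144^2 ≡ 144^2 = 20736 ≡ 151 (mod 179)
144^4 ≡ 151^2 = 22801 ≡ 68 (mod 179)
144^8 ≡ 68^2 = 4624 ≡ 149 (mod 179)
144^16 ≡ 149^2 = 22201 ≡ 5 (mod 179)
144^32 ≡ 5^2 = 25 (mod 179)
144^64 ≡ 25^2 = 625 ≡ 88 (mod 179)
144^128 ≡ 88^2 = 7744 ≡ 47 (mod 179)
144^256 ≡ 47^2 = 2209 ≡ 61 (mod 179)
144^512 ≡ 61^2 = 3721 ≡ 141 (mod 179)
144^1024 ≡ 141^2 = 19881 ≡ 12 (mod 179)
144^1762 = 144^1024 · 144^512 · 144^128 · 144^64 · 144^32 · 144^2 ≡ 12 · 141 · 47 · 88 · 25 · 151 (mod 179).
Accumulate the product:
12 · 141 = 1692 ≡ 81
81 · 47 = 3807 ≡ 48
48 · 88 = 4224 ≡ 107
107 · 25 = 2675 ≡ 169
169 · 151 = 25519 ≡ 101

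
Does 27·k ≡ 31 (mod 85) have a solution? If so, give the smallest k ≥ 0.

gcd(27, 85) = 1, so a unique solution mod 85 exists.
27⁻¹ ≡ 63 (mod 85).
k ≡ 63·31 ≡ 83 (mod 85).

83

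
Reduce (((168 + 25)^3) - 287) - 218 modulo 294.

168 + 25 = 193
(193)^3 ≡ 169 (mod 294)
169 - 287 = -118 ≡ 176 (mod 294)
176 - 218 = -42 ≡ 252 (mod 294)

252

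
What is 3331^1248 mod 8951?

By square-and-multiply:
1248 in binary is 10011100000, i.e. 1248 = 1024 + 128 + 64 + 32.
3331^1 ≡ 3331 (mod 8951)
3331^2 ≡ 3331^2 = 11095561 ≡ 5272 (mod 8951)
3331^4 ≡ 5272^2 = 27793984 ≡ 1129 (mod 8951)
3331^8 ≡ 1129^2 = 1274641 ≡ 3599 (mod 8951)
3331^16 ≡ 3599^2 = 12952801 ≡ 704 (mod 8951)
3331^32 ≡ 704^2 = 495616 ≡ 3311 (mod 8951)
3331^64 ≡ 3311^2 = 10962721 ≡ 6697 (mod 8951)
3331^128 ≡ 6697^2 = 44849809 ≡ 5299 (mod 8951)
3331^256 ≡ 5299^2 = 28079401 ≡ 114 (mod 8951)
3331^512 ≡ 114^2 = 12996 ≡ 4045 (mod 8951)
3331^1024 ≡ 4045^2 = 16362025 ≡ 8548 (mod 8951)
3331^1248 = 3331^1024 · 3331^128 · 3331^64 · 3331^32 ≡ 8548 · 5299 · 6697 · 3311 (mod 8951).
Accumulate the product:
8548 · 5299 = 45295852 ≡ 3792
3792 · 6697 = 25395024 ≡ 1037
1037 · 3311 = 3433507 ≡ 5274

5274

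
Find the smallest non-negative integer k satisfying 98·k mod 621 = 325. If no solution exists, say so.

35

gcd(98, 621) = 1, so a unique solution mod 621 exists.
98⁻¹ ≡ 602 (mod 621).
k ≡ 602·325 ≡ 35 (mod 621).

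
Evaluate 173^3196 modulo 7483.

Using repeated squaring:
3196 in binary is 110001111100, i.e. 3196 = 2048 + 1024 + 64 + 32 + 16 + 8 + 4.
173^1 ≡ 173 (mod 7483)
173^2 ≡ 173^2 = 29929 ≡ 7480 (mod 7483)
173^4 ≡ 7480^2 = 55950400 ≡ 9 (mod 7483)
173^8 ≡ 9^2 = 81 (mod 7483)
173^16 ≡ 81^2 = 6561 (mod 7483)
173^32 ≡ 6561^2 = 43046721 ≡ 4505 (mod 7483)
173^64 ≡ 4505^2 = 20295025 ≡ 1129 (mod 7483)
173^128 ≡ 1129^2 = 1274641 ≡ 2531 (mod 7483)
173^256 ≡ 2531^2 = 6405961 ≡ 513 (mod 7483)
173^512 ≡ 513^2 = 263169 ≡ 1264 (mod 7483)
173^1024 ≡ 1264^2 = 1597696 ≡ 3817 (mod 7483)
173^2048 ≡ 3817^2 = 14569489 ≡ 88 (mod 7483)
173^3196 = 173^2048 * 173^1024 * 173^64 * 173^32 * 173^16 * 173^8 * 173^4 ≡ 88 * 3817 * 1129 * 4505 * 6561 * 81 * 9 (mod 7483).
Accumulate the product:
88 * 3817 = 335896 ≡ 6644
6644 * 1129 = 7501076 ≡ 3110
3110 * 4505 = 14010550 ≡ 2374
2374 * 6561 = 15575814 ≡ 3691
3691 * 81 = 298971 ≡ 7134
7134 * 9 = 64206 ≡ 4342

4342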